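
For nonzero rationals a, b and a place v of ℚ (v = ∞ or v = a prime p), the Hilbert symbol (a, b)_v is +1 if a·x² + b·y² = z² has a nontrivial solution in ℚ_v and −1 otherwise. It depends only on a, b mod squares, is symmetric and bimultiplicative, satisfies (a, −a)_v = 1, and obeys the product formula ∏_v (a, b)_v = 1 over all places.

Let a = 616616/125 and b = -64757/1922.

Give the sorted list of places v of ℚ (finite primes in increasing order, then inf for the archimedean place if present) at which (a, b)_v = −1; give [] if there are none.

[2, 13]

(a, b) ≡ (130, -154) mod (ℚ^×)²; places V = {2, 5, 7, 11, 13, 29, 31, ∞}.
(a,b)_31: α=0, u≡26; β=-2, v≡1 (mod 31); (26|31)=-1, (1|31)=+1; sign (−1)^0·-1^-2·+1^0 = +1.
(a,b)_13: α=1, u≡1; β=0, v≡2 (mod 13); (1|13)=+1, (2|13)=-1; sign (−1)^0·+1^0·-1^1 = -1.
(a,b)_2: α=3, β=-1; u≡1, v≡3 (mod 8); ε(u)ε(v)=0·1, αω(v)=3·1, βω(u)=-1·0; sum ≡ 1  ⇒  -1.
(a,b)_11: α=2, u≡9; β=1, v≡8 (mod 11); (9|11)=+1, (8|11)=-1; sign (−1)^0·+1^1·-1^2 = +1.
(a,b)_∞: sgn(130)=+, sgn(-154)=−, so +1.
(a,b)_29: α=0, u≡2; β=2, v≡23 (mod 29); (2|29)=-1, (23|29)=+1; sign (−1)^0·-1^2·+1^0 = +1.
(a,b)_7: α=2, u≡2; β=1, v≡6 (mod 7); (2|7)=+1, (6|7)=-1; sign (−1)^0·+1^1·-1^2 = +1.
(a,b)_5: α=-3, u≡1; β=0, v≡4 (mod 5); (1|5)=+1, (4|5)=+1; sign (−1)^0·+1^0·+1^-3 = +1.
|Ram(130, -154)| = 2, even; anisotropic at {2, 13}.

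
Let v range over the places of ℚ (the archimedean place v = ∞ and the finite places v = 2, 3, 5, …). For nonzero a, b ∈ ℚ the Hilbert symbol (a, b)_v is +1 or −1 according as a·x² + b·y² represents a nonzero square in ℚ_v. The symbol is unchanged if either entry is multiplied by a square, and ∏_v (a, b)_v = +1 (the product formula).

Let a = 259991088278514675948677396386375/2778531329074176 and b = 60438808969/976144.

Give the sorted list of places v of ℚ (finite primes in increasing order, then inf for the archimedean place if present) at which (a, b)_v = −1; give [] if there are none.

[17, 23, 31, 37]

Mod squares: a ≡ 97495, b ≡ 12121. Check v ∈ {∞, 2, 3, 5, 7, 11, 13, 17, 19, 23, 29, 31, 37}.
v=7: a=7^4·(≡5), b=7^2·(≡1) mod 7; (5|7)=-1, (1|7)=+1; (−1)^{4·2·3}·(-1)^2·(+1)^4 = +1.
v=5: a=5^3·(≡1), b=5^0·(≡1) mod 5; (1|5)=+1, (1|5)=+1; (−1)^{3·0·2}·(+1)^0·(+1)^3 = +1.
v=3: a=3^-6·(≡1), b=3^0·(≡1) mod 3; (1|3)=+1, (1|3)=+1; (−1)^{-6·0·1}·(+1)^0·(+1)^-6 = +1.
v=2: v_2(a)=-10, v_2(b)=-4; units ≡ 7, 1 (mod 8); ε·ε+αω+βω = 1·0+-10·0+-4·0 ≡ 0  ⇒  (a,b)_2 = +1.
v=19: a=19^-4·(≡9), b=19^-2·(≡15) mod 19; (9|19)=+1, (15|19)=-1; (−1)^{-4·-2·9}·(+1)^-2·(-1)^-4 = +1.
v=∞: 97495 > 0 and 12121 > 0  ⇒  (a,b)_∞ = +1.
v=17: a=17^3·(≡14), b=17^1·(≡8) mod 17; (14|17)=-1, (8|17)=+1; (−1)^{3·1·8}·(-1)^1·(+1)^3 = -1.
v=11: a=11^0·(≡7), b=11^2·(≡2) mod 11; (7|11)=-1, (2|11)=-1; (−1)^{0·2·5}·(-1)^2·(-1)^0 = +1.
v=23: a=23^4·(≡20), b=23^1·(≡15) mod 23; (20|23)=-1, (15|23)=-1; (−1)^{4·1·11}·(-1)^1·(-1)^4 = -1.
v=29: a=29^6·(≡3), b=29^2·(≡4) mod 29; (3|29)=-1, (4|29)=+1; (−1)^{6·2·14}·(-1)^2·(+1)^6 = +1.
v=31: a=31^5·(≡10), b=31^1·(≡7) mod 31; (10|31)=+1, (7|31)=+1; (−1)^{5·1·15}·(+1)^1·(+1)^5 = -1.
v=37: a=37^1·(≡6), b=37^0·(≡24) mod 37; (6|37)=-1, (24|37)=-1; (−1)^{1·0·18}·(-1)^0·(-1)^1 = -1.
v=13: a=13^-4·(≡11), b=13^-2·(≡8) mod 13; (11|13)=-1, (8|13)=-1; (−1)^{-4·-2·6}·(-1)^-2·(-1)^-4 = +1.
Ram(97495, 12121) = {17, 23, 31, 37}; no ℚ_17-point on the conic.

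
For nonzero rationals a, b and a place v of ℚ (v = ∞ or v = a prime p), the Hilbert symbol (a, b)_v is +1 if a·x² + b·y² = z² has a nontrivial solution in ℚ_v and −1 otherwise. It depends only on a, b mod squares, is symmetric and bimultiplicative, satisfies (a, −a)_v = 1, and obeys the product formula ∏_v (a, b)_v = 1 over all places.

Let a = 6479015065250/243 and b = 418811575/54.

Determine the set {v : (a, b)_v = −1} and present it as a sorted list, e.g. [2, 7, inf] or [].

[3, 5]

(a, b) ≡ (6630, 42) mod (ℚ^×)²; places V = {2, 3, 5, 7, 13, 17, ∞}.
(a,b)_13: α=3, u≡10; β=2, v≡12 (mod 13); (10|13)=+1, (12|13)=+1; sign (−1)^0·+1^2·+1^3 = +1.
(a,b)_7: α=4, u≡1; β=3, v≡3 (mod 7); (1|7)=+1, (3|7)=-1; sign (−1)^0·+1^3·-1^4 = +1.
(a,b)_5: α=3, u≡4; β=2, v≡2 (mod 5); (4|5)=+1, (2|5)=-1; sign (−1)^0·+1^2·-1^3 = -1.
(a,b)_∞: sgn(6630)=+, sgn(42)=+, so +1.
(a,b)_3: α=-5, u≡2; β=-3, v≡2 (mod 3); (2|3)=-1, (2|3)=-1; sign (−1)^1·-1^-3·-1^-5 = -1.
(a,b)_17: α=3, u≡1; β=2, v≡9 (mod 17); (1|17)=+1, (9|17)=+1; sign (−1)^0·+1^2·+1^3 = +1.
(a,b)_2: α=1, β=-1; u≡3, v≡5 (mod 8); ε(u)ε(v)=1·0, αω(v)=1·1, βω(u)=-1·1; sum ≡ 0  ⇒  +1.
Ram(6630, 42) = {3, 5}; no ℚ_3-point on the conic.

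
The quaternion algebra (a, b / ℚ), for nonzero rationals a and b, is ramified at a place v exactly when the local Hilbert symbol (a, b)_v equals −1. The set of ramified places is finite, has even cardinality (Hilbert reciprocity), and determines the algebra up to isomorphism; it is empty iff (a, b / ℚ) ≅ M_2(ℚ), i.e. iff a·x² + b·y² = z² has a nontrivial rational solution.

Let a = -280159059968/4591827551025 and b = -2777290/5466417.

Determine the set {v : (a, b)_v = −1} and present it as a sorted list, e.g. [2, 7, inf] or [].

[5, inf]

Mod squares: a ≡ -2, b ≡ -330. Check v ∈ {∞, 2, 3, 5, 11, 13, 17, 31, 37, 43}.
v=37: a=37^-2·(≡29), b=37^-2·(≡11) mod 37; (29|37)=-1, (11|37)=+1; (−1)^{-2·-2·18}·(-1)^-2·(+1)^-2 = +1.
v=11: a=11^-2·(≡5), b=11^-3·(≡3) mod 11; (5|11)=+1, (3|11)=+1; (−1)^{-2·-3·5}·(+1)^-3·(+1)^-2 = +1.
v=3: a=3^-8·(≡1), b=3^-1·(≡1) mod 3; (1|3)=+1, (1|3)=+1; (−1)^{-8·-1·1}·(+1)^-1·(+1)^-8 = +1.
v=43: a=43^2·(≡21), b=43^0·(≡6) mod 43; (21|43)=+1, (6|43)=+1; (−1)^{2·0·21}·(+1)^0·(+1)^2 = +1.
v=5: a=5^-2·(≡2), b=5^1·(≡1) mod 5; (2|5)=-1, (1|5)=+1; (−1)^{-2·1·2}·(-1)^1·(+1)^-2 = -1.
v=13: a=13^-2·(≡8), b=13^0·(≡7) mod 13; (8|13)=-1, (7|13)=-1; (−1)^{-2·0·6}·(-1)^0·(-1)^-2 = +1.
v=∞: -2 < 0 and -330 < 0  ⇒  (a,b)_∞ = -1.
v=31: a=31^0·(≡23), b=31^2·(≡24) mod 31; (23|31)=-1, (24|31)=-1; (−1)^{0·2·15}·(-1)^2·(-1)^0 = +1.
v=2: v_2(a)=19, v_2(b)=1; units ≡ 7, 3 (mod 8); ε·ε+αω+βω = 1·1+19·1+1·0 ≡ 0  ⇒  (a,b)_2 = +1.
v=17: a=17^2·(≡4), b=17^2·(≡5) mod 17; (4|17)=+1, (5|17)=-1; (−1)^{2·2·8}·(+1)^2·(-1)^2 = +1.
(-2, -330 / ℚ) ramifies at {5, ∞}: a division algebra.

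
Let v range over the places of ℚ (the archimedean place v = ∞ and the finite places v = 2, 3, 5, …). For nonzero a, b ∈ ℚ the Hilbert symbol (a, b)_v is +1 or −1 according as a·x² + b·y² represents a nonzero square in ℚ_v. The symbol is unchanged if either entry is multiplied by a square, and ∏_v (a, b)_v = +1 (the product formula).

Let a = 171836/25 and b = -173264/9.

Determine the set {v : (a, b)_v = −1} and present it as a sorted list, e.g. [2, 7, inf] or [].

[2, 7, 13, 17]

(a, b) ≡ (119, -221) mod (ℚ^×)²; places V = {2, 3, 5, 7, 13, 17, 19, ∞}.
(a,b)_17: α=1, u≡14; β=1, v≡16 (mod 17); (14|17)=-1, (16|17)=+1; sign (−1)^0·-1^1·+1^1 = -1.
(a,b)_7: α=1, u≡5; β=2, v≡3 (mod 7); (5|7)=-1, (3|7)=-1; sign (−1)^0·-1^2·-1^1 = -1.
(a,b)_5: α=-2, u≡1; β=0, v≡4 (mod 5); (1|5)=+1, (4|5)=+1; sign (−1)^0·+1^0·+1^-2 = +1.
(a,b)_3: α=0, u≡2; β=-2, v≡1 (mod 3); (2|3)=-1, (1|3)=+1; sign (−1)^0·-1^-2·+1^0 = +1.
(a,b)_∞: sgn(119)=+, sgn(-221)=−, so +1.
(a,b)_19: α=2, u≡16; β=0, v≡6 (mod 19); (16|19)=+1, (6|19)=+1; sign (−1)^0·+1^0·+1^2 = +1.
(a,b)_2: α=2, β=4; u≡7, v≡3 (mod 8); ε(u)ε(v)=1·1, αω(v)=2·1, βω(u)=4·0; sum ≡ 1  ⇒  -1.
(a,b)_13: α=0, u≡11; β=1, v≡4 (mod 13); (11|13)=-1, (4|13)=+1; sign (−1)^0·-1^1·+1^0 = -1.
(119, -221 / ℚ) ramifies at {2, 7, 13, 17}: a division algebra.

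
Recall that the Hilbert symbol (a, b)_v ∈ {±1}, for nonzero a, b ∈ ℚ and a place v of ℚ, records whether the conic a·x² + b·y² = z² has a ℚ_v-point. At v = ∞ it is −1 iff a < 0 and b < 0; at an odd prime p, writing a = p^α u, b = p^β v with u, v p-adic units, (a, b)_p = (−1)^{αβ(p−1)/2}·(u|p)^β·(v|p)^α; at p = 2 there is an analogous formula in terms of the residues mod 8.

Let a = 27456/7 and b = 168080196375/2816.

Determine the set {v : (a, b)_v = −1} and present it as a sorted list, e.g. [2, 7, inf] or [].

Mod squares: a ≡ 3003, b ≡ 168245. Check v ∈ {∞, 2, 3, 5, 7, 11, 13, 17, 19, 23}.
v=7: a=7^-1·(≡2), b=7^1·(≡1) mod 7; (2|7)=+1, (1|7)=+1; (−1)^{-1·1·3}·(+1)^1·(+1)^-1 = -1.
v=3: a=3^1·(≡2), b=3^2·(≡2) mod 3; (2|3)=-1, (2|3)=-1; (−1)^{1·2·1}·(-1)^2·(-1)^1 = -1.
v=5: a=5^0·(≡3), b=5^3·(≡1) mod 5; (3|5)=-1, (1|5)=+1; (−1)^{0·3·2}·(-1)^3·(+1)^0 = -1.
v=11: a=11^1·(≡3), b=11^-1·(≡1) mod 11; (3|11)=+1, (1|11)=+1; (−1)^{1·-1·5}·(+1)^-1·(+1)^1 = -1.
v=13: a=13^1·(≡12), b=13^2·(≡4) mod 13; (12|13)=+1, (4|13)=+1; (−1)^{1·2·6}·(+1)^2·(+1)^1 = +1.
v=23: a=23^0·(≡9), b=23^1·(≡12) mod 23; (9|23)=+1, (12|23)=+1; (−1)^{0·1·11}·(+1)^1·(+1)^0 = +1.
v=17: a=17^0·(≡5), b=17^2·(≡8) mod 17; (5|17)=-1, (8|17)=+1; (−1)^{0·2·8}·(-1)^2·(+1)^0 = +1.
v=19: a=19^0·(≡11), b=19^1·(≡4) mod 19; (11|19)=+1, (4|19)=+1; (−1)^{0·1·9}·(+1)^1·(+1)^0 = +1.
v=2: v_2(a)=6, v_2(b)=-8; units ≡ 3, 5 (mod 8); ε·ε+αω+βω = 1·0+6·1+-8·1 ≡ 0  ⇒  (a,b)_2 = +1.
v=∞: 3003 > 0 and 168245 > 0  ⇒  (a,b)_∞ = +1.
(3003, 168245 / ℚ) ramifies at {3, 5, 7, 11}: a division algebra.

[3, 5, 7, 11]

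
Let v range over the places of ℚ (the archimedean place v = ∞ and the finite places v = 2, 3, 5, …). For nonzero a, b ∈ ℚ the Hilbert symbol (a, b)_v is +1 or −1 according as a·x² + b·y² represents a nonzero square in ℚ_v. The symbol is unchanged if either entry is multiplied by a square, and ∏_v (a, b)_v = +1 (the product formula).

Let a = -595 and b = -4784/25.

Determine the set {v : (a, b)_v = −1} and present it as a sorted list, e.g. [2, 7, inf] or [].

Mod squares: a ≡ -595, b ≡ -299. Check v ∈ {∞, 2, 5, 7, 13, 17, 23}.
v=2: v_2(a)=0, v_2(b)=4; units ≡ 5, 5 (mod 8); ε·ε+αω+βω = 0·0+0·1+4·1 ≡ 0  ⇒  (a,b)_2 = +1.
v=∞: -595 < 0 and -299 < 0  ⇒  (a,b)_∞ = -1.
v=17: a=17^1·(≡16), b=17^0·(≡14) mod 17; (16|17)=+1, (14|17)=-1; (−1)^{1·0·8}·(+1)^0·(-1)^1 = -1.
v=7: a=7^1·(≡6), b=7^0·(≡1) mod 7; (6|7)=-1, (1|7)=+1; (−1)^{1·0·3}·(-1)^0·(+1)^1 = +1.
v=23: a=23^0·(≡3), b=23^1·(≡11) mod 23; (3|23)=+1, (11|23)=-1; (−1)^{0·1·11}·(+1)^1·(-1)^0 = +1.
v=13: a=13^0·(≡3), b=13^1·(≡4) mod 13; (3|13)=+1, (4|13)=+1; (−1)^{0·1·6}·(+1)^1·(+1)^0 = +1.
v=5: a=5^1·(≡1), b=5^-2·(≡1) mod 5; (1|5)=+1, (1|5)=+1; (−1)^{1·-2·2}·(+1)^-2·(+1)^1 = +1.
|Ram(-595, -299)| = 2, even; anisotropic at {17, ∞}.

[17, inf]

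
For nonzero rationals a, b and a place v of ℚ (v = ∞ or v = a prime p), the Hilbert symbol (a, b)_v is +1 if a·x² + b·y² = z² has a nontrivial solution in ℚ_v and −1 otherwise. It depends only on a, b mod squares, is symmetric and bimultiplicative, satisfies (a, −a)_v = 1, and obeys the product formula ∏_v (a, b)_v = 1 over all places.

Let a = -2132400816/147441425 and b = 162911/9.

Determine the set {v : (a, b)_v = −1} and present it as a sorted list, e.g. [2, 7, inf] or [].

[13, 17]

Mod squares: a ≡ -63427, b ≡ 119. Check v ∈ {∞, 2, 3, 5, 7, 13, 17, 19, 31, 37, 41}.
v=2: v_2(a)=4, v_2(b)=0; units ≡ 5, 7 (mod 8); ε·ε+αω+βω = 0·1+4·0+0·1 ≡ 0  ⇒  (a,b)_2 = +1.
v=7: a=7^3·(≡1), b=7^1·(≡6) mod 7; (1|7)=+1, (6|7)=-1; (−1)^{3·1·3}·(+1)^1·(-1)^3 = +1.
v=31: a=31^-2·(≡15), b=31^0·(≡11) mod 31; (15|31)=-1, (11|31)=-1; (−1)^{-2·0·15}·(-1)^0·(-1)^-2 = +1.
v=37: a=37^0·(≡4), b=37^2·(≡5) mod 37; (4|37)=+1, (5|37)=-1; (−1)^{0·2·18}·(+1)^2·(-1)^0 = +1.
v=5: a=5^-2·(≡2), b=5^0·(≡4) mod 5; (2|5)=-1, (4|5)=+1; (−1)^{-2·0·2}·(-1)^0·(+1)^-2 = +1.
v=41: a=41^1·(≡28), b=41^0·(≡2) mod 41; (28|41)=-1, (2|41)=+1; (−1)^{1·0·20}·(-1)^0·(+1)^1 = +1.
v=3: a=3^6·(≡2), b=3^-2·(≡2) mod 3; (2|3)=-1, (2|3)=-1; (−1)^{6·-2·1}·(-1)^-2·(-1)^6 = +1.
v=17: a=17^-1·(≡2), b=17^1·(≡7) mod 17; (2|17)=+1, (7|17)=-1; (−1)^{-1·1·8}·(+1)^1·(-1)^-1 = -1.
v=13: a=13^1·(≡9), b=13^0·(≡11) mod 13; (9|13)=+1, (11|13)=-1; (−1)^{1·0·6}·(+1)^0·(-1)^1 = -1.
v=∞: -63427 < 0 and 119 > 0  ⇒  (a,b)_∞ = +1.
v=19: a=19^-2·(≡2), b=19^0·(≡9) mod 19; (2|19)=-1, (9|19)=+1; (−1)^{-2·0·9}·(-1)^0·(+1)^-2 = +1.
(-63427, 119 / ℚ) ramifies at {13, 17}: a division algebra.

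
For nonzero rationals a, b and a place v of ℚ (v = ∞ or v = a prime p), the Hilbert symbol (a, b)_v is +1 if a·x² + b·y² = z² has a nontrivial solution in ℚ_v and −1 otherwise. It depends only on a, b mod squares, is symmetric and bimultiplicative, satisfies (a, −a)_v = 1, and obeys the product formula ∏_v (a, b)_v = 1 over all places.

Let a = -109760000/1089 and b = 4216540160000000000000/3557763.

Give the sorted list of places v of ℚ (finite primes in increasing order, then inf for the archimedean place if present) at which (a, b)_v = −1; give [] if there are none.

Mod squares: a ≡ -14, b ≡ 105. Check v ∈ {∞, 2, 3, 5, 7, 11}.
v=5: a=5^4·(≡1), b=5^13·(≡4) mod 5; (1|5)=+1, (4|5)=+1; (−1)^{4·13·2}·(+1)^13·(+1)^4 = +1.
v=11: a=11^-2·(≡10), b=11^-4·(≡8) mod 11; (10|11)=-1, (8|11)=-1; (−1)^{-2·-4·5}·(-1)^-4·(-1)^-2 = +1.
v=3: a=3^-2·(≡1), b=3^-5·(≡2) mod 3; (1|3)=+1, (2|3)=-1; (−1)^{-2·-5·1}·(+1)^-5·(-1)^-2 = +1.
v=2: v_2(a)=9, v_2(b)=22; units ≡ 1, 1 (mod 8); ε·ε+αω+βω = 0·0+9·0+22·0 ≡ 0  ⇒  (a,b)_2 = +1.
v=∞: -14 < 0 and 105 > 0  ⇒  (a,b)_∞ = +1.
v=7: a=7^3·(≡3), b=7^7·(≡4) mod 7; (3|7)=-1, (4|7)=+1; (−1)^{3·7·3}·(-1)^7·(+1)^3 = +1.
Ram(a, b) = ∅: the form -14·x² + 105·y² − z² is isotropic over every ℚ_v, so by Hasse–Minkowski it is isotropic over ℚ.

[]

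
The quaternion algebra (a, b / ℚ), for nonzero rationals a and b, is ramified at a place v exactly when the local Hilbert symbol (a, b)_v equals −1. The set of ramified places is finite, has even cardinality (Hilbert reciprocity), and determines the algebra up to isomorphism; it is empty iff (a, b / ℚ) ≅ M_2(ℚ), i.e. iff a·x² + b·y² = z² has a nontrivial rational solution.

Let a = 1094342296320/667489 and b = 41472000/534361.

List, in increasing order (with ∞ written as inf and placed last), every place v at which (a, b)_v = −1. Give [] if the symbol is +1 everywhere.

[3, 7, 13, 23]

(a, b) ≡ (31395, 5) mod (ℚ^×)²; places V = {2, 3, 5, 7, 13, 17, 19, 23, 41, 43, ∞}.
(a,b)_2: α=8, β=12; u≡3, v≡5 (mod 8); ε(u)ε(v)=1·0, αω(v)=8·1, βω(u)=12·1; sum ≡ 0  ⇒  +1.
(a,b)_17: α=0, u≡2; β=-2, v≡11 (mod 17); (2|17)=+1, (11|17)=-1; sign (−1)^0·+1^-2·-1^0 = +1.
(a,b)_19: α=-2, u≡7; β=0, v≡7 (mod 19); (7|19)=+1, (7|19)=+1; sign (−1)^0·+1^0·+1^-2 = +1.
(a,b)_41: α=2, u≡35; β=0, v≡1 (mod 41); (35|41)=-1, (1|41)=+1; sign (−1)^0·-1^0·+1^2 = +1.
(a,b)_3: α=5, u≡1; β=4, v≡2 (mod 3); (1|3)=+1, (2|3)=-1; sign (−1)^0·+1^4·-1^5 = -1.
(a,b)_5: α=1, u≡1; β=3, v≡1 (mod 5); (1|5)=+1, (1|5)=+1; sign (−1)^0·+1^3·+1^1 = +1.
(a,b)_13: α=1, u≡10; β=0, v≡7 (mod 13); (10|13)=+1, (7|13)=-1; sign (−1)^0·+1^0·-1^1 = -1.
(a,b)_23: α=1, u≡4; β=0, v≡5 (mod 23); (4|23)=+1, (5|23)=-1; sign (−1)^0·+1^0·-1^1 = -1.
(a,b)_∞: sgn(31395)=+, sgn(5)=+, so +1.
(a,b)_43: α=-2, u≡32; β=-2, v≡39 (mod 43); (32|43)=-1, (39|43)=-1; sign (−1)^0·-1^-2·-1^-2 = +1.
(a,b)_7: α=1, u≡6; β=0, v≡5 (mod 7); (6|7)=-1, (5|7)=-1; sign (−1)^0·-1^0·-1^1 = -1.
Ram(31395, 5) = {3, 7, 13, 23}; no ℚ_3-point on the conic.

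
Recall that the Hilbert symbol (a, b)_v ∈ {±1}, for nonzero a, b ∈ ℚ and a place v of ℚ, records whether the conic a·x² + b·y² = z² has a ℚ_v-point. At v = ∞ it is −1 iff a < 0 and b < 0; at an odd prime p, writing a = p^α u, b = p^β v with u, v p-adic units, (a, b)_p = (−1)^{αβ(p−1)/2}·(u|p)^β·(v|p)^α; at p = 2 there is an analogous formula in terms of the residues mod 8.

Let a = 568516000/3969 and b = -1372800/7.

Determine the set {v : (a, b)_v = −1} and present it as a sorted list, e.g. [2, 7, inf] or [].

[7, 11]

(a, b) ≡ (10, -6006) mod (ℚ^×)²; places V = {2, 3, 5, 7, 11, 13, 29, ∞}.
(a,b)_11: α=0, u≡7; β=1, v≡4 (mod 11); (7|11)=-1, (4|11)=+1; sign (−1)^0·-1^1·+1^0 = -1.
(a,b)_2: α=5, β=7; u≡5, v≡5 (mod 8); ε(u)ε(v)=0·0, αω(v)=5·1, βω(u)=7·1; sum ≡ 0  ⇒  +1.
(a,b)_3: α=-4, u≡1; β=1, v≡2 (mod 3); (1|3)=+1, (2|3)=-1; sign (−1)^0·+1^1·-1^-4 = +1.
(a,b)_∞: sgn(10)=+, sgn(-6006)=−, so +1.
(a,b)_13: α=2, u≡4; β=1, v≡11 (mod 13); (4|13)=+1, (11|13)=-1; sign (−1)^0·+1^1·-1^2 = +1.
(a,b)_29: α=2, u≡12; β=0, v≡21 (mod 29); (12|29)=-1, (21|29)=-1; sign (−1)^0·-1^0·-1^2 = +1.
(a,b)_7: α=-2, u≡6; β=-1, v≡5 (mod 7); (6|7)=-1, (5|7)=-1; sign (−1)^0·-1^-1·-1^-2 = -1.
(a,b)_5: α=3, u≡2; β=2, v≡4 (mod 5); (2|5)=-1, (4|5)=+1; sign (−1)^0·-1^2·+1^3 = +1.
|Ram(10, -6006)| = 2, even; anisotropic at {7, 11}.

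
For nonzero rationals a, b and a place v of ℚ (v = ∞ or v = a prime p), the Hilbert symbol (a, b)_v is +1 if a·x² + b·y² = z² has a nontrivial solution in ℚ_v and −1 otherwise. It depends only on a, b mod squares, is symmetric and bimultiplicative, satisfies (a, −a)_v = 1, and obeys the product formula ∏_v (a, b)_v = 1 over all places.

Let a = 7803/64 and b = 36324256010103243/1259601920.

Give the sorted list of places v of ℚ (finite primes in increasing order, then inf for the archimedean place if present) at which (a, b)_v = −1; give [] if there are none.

[2, 5, 7, 17]

Mod squares: a ≡ 3, b ≡ 7735. Check v ∈ {∞, 2, 3, 5, 7, 13, 17, 23, 31}.
v=23: a=23^0·(≡8), b=23^2·(≡21) mod 23; (8|23)=+1, (21|23)=-1; (−1)^{0·2·11}·(+1)^2·(-1)^0 = +1.
v=2: v_2(a)=-6, v_2(b)=-18; units ≡ 3, 7 (mod 8); ε·ε+αω+βω = 1·1+-6·0+-18·1 ≡ 1  ⇒  (a,b)_2 = -1.
v=5: a=5^0·(≡2), b=5^-1·(≡2) mod 5; (2|5)=-1, (2|5)=-1; (−1)^{0·-1·2}·(-1)^-1·(-1)^0 = -1.
v=3: a=3^3·(≡1), b=3^12·(≡1) mod 3; (1|3)=+1, (1|3)=+1; (−1)^{3·12·1}·(+1)^12·(+1)^3 = +1.
v=13: a=13^0·(≡10), b=13^1·(≡9) mod 13; (10|13)=+1, (9|13)=+1; (−1)^{0·1·6}·(+1)^1·(+1)^0 = +1.
v=31: a=31^0·(≡11), b=31^-2·(≡4) mod 31; (11|31)=-1, (4|31)=+1; (−1)^{0·-2·15}·(-1)^-2·(+1)^0 = +1.
v=17: a=17^2·(≡6), b=17^5·(≡15) mod 17; (6|17)=-1, (15|17)=+1; (−1)^{2·5·8}·(-1)^5·(+1)^2 = -1.
v=∞: 3 > 0 and 7735 > 0  ⇒  (a,b)_∞ = +1.
v=7: a=7^0·(≡5), b=7^1·(≡5) mod 7; (5|7)=-1, (5|7)=-1; (−1)^{0·1·3}·(-1)^1·(-1)^0 = -1.
|Ram(3, 7735)| = 4, even; anisotropic at {2, 5, 7, 17}.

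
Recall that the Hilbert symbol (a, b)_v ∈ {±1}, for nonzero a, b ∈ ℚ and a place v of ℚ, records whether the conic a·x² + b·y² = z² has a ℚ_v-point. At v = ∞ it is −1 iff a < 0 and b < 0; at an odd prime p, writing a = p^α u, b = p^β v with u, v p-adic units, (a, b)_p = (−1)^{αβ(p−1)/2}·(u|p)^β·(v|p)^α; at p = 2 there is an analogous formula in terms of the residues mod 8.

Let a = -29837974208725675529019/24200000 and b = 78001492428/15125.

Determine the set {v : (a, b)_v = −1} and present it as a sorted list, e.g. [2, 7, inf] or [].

[5, 17, 31, 37]

Mod squares: a ≡ -4495, b ≡ 72335. Check v ∈ {∞, 2, 3, 5, 7, 11, 17, 23, 29, 31, 37, 43}.
v=5: a=5^-5·(≡4), b=5^-3·(≡3) mod 5; (4|5)=+1, (3|5)=-1; (−1)^{-5·-3·2}·(+1)^-3·(-1)^-5 = -1.
v=2: v_2(a)=-6, v_2(b)=2; units ≡ 1, 7 (mod 8); ε·ε+αω+βω = 0·1+-6·0+2·0 ≡ 0  ⇒  (a,b)_2 = +1.
v=17: a=17^2·(≡6), b=17^1·(≡14) mod 17; (6|17)=-1, (14|17)=-1; (−1)^{2·1·8}·(-1)^1·(-1)^2 = -1.
v=31: a=31^1·(≡19), b=31^0·(≡30) mod 31; (19|31)=+1, (30|31)=-1; (−1)^{1·0·15}·(+1)^0·(-1)^1 = -1.
v=11: a=11^-2·(≡5), b=11^-2·(≡6) mod 11; (5|11)=+1, (6|11)=-1; (−1)^{-2·-2·5}·(+1)^-2·(-1)^-2 = +1.
v=43: a=43^2·(≡27), b=43^2·(≡6) mod 43; (27|43)=-1, (6|43)=+1; (−1)^{2·2·21}·(-1)^2·(+1)^2 = +1.
v=7: a=7^6·(≡5), b=7^0·(≡4) mod 7; (5|7)=-1, (4|7)=+1; (−1)^{6·0·3}·(-1)^0·(+1)^6 = +1.
v=3: a=3^6·(≡2), b=3^6·(≡2) mod 3; (2|3)=-1, (2|3)=-1; (−1)^{6·6·1}·(-1)^6·(-1)^6 = +1.
v=29: a=29^1·(≡19), b=29^0·(≡28) mod 29; (19|29)=-1, (28|29)=+1; (−1)^{1·0·14}·(-1)^0·(+1)^1 = +1.
v=23: a=23^2·(≡18), b=23^1·(≡17) mod 23; (18|23)=+1, (17|23)=-1; (−1)^{2·1·11}·(+1)^1·(-1)^2 = +1.
v=∞: -4495 < 0 and 72335 > 0  ⇒  (a,b)_∞ = +1.
v=37: a=37^2·(≡20), b=37^1·(≡14) mod 37; (20|37)=-1, (14|37)=-1; (−1)^{2·1·18}·(-1)^1·(-1)^2 = -1.
Ram(-4495, 72335) = {5, 17, 31, 37}; no ℚ_5-point on the conic.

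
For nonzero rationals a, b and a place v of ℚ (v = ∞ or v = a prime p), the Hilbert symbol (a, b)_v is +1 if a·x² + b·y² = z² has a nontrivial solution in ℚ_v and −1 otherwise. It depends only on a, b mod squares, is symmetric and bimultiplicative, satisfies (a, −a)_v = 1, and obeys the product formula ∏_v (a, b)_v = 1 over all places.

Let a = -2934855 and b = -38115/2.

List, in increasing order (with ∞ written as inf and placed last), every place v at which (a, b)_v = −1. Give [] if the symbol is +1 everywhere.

Mod squares: a ≡ -55, b ≡ -70. Check v ∈ {∞, 2, 3, 5, 7, 11}.
v=7: a=7^2·(≡4), b=7^1·(≡4) mod 7; (4|7)=+1, (4|7)=+1; (−1)^{2·1·3}·(+1)^1·(+1)^2 = +1.
v=∞: -55 < 0 and -70 < 0  ⇒  (a,b)_∞ = -1.
v=3: a=3^2·(≡2), b=3^2·(≡2) mod 3; (2|3)=-1, (2|3)=-1; (−1)^{2·2·1}·(-1)^2·(-1)^2 = +1.
v=11: a=11^3·(≡6), b=11^2·(≡2) mod 11; (6|11)=-1, (2|11)=-1; (−1)^{3·2·5}·(-1)^2·(-1)^3 = -1.
v=2: v_2(a)=0, v_2(b)=-1; units ≡ 1, 5 (mod 8); ε·ε+αω+βω = 0·0+0·1+-1·0 ≡ 0  ⇒  (a,b)_2 = +1.
v=5: a=5^1·(≡4), b=5^1·(≡1) mod 5; (4|5)=+1, (1|5)=+1; (−1)^{1·1·2}·(+1)^1·(+1)^1 = +1.
(-55, -70 / ℚ) ramifies at {11, ∞}: a division algebra.

[11, inf]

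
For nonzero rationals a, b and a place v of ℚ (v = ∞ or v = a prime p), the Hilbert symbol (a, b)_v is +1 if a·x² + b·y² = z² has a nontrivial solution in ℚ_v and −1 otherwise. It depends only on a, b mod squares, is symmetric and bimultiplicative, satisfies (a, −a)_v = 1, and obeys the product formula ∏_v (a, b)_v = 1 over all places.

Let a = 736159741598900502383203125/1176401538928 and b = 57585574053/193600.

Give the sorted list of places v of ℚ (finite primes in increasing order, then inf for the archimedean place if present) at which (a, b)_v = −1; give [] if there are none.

[17, 23]

Mod squares: a ≡ 52003, b ≡ 1612093. Check v ∈ {∞, 2, 3, 5, 7, 11, 17, 19, 23, 31}.
v=7: a=7^-3·(≡4), b=7^3·(≡6) mod 7; (4|7)=+1, (6|7)=-1; (−1)^{-3·3·3}·(+1)^3·(-1)^-3 = +1.
v=17: a=17^3·(≡2), b=17^1·(≡3) mod 17; (2|17)=+1, (3|17)=-1; (−1)^{3·1·8}·(+1)^1·(-1)^3 = -1.
v=5: a=5^8·(≡2), b=5^-2·(≡2) mod 5; (2|5)=-1, (2|5)=-1; (−1)^{8·-2·2}·(-1)^-2·(-1)^8 = +1.
v=31: a=31^2·(≡10), b=31^1·(≡4) mod 31; (10|31)=+1, (4|31)=+1; (−1)^{2·1·15}·(+1)^1·(+1)^2 = +1.
v=2: v_2(a)=-4, v_2(b)=-6; units ≡ 3, 5 (mod 8); ε·ε+αω+βω = 1·0+-4·1+-6·1 ≡ 0  ⇒  (a,b)_2 = +1.
v=∞: 52003 > 0 and 1612093 > 0  ⇒  (a,b)_∞ = +1.
v=19: a=19^3·(≡7), b=19^1·(≡14) mod 19; (7|19)=+1, (14|19)=-1; (−1)^{3·1·9}·(+1)^1·(-1)^3 = +1.
v=23: a=23^3·(≡7), b=23^1·(≡15) mod 23; (7|23)=-1, (15|23)=-1; (−1)^{3·1·11}·(-1)^1·(-1)^3 = -1.
v=3: a=3^14·(≡1), b=3^6·(≡1) mod 3; (1|3)=+1, (1|3)=+1; (−1)^{14·6·1}·(+1)^6·(+1)^14 = +1.
v=11: a=11^-8·(≡7), b=11^-2·(≡8) mod 11; (7|11)=-1, (8|11)=-1; (−1)^{-8·-2·5}·(-1)^-2·(-1)^-8 = +1.
|Ram(52003, 1612093)| = 2, even; anisotropic at {17, 23}.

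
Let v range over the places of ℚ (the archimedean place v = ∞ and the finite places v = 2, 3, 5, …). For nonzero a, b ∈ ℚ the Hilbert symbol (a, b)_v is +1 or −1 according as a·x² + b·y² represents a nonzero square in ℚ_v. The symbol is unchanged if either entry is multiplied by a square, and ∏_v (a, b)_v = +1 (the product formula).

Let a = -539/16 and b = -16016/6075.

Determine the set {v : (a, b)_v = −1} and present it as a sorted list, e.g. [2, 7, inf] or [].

Mod squares: a ≡ -11, b ≡ -3003. Check v ∈ {∞, 2, 3, 5, 7, 11, 13}.
v=5: a=5^0·(≡1), b=5^-2·(≡3) mod 5; (1|5)=+1, (3|5)=-1; (−1)^{0·-2·2}·(+1)^-2·(-1)^0 = +1.
v=13: a=13^0·(≡11), b=13^1·(≡4) mod 13; (11|13)=-1, (4|13)=+1; (−1)^{0·1·6}·(-1)^1·(+1)^0 = -1.
v=2: v_2(a)=-4, v_2(b)=4; units ≡ 5, 5 (mod 8); ε·ε+αω+βω = 0·0+-4·1+4·1 ≡ 0  ⇒  (a,b)_2 = +1.
v=∞: -11 < 0 and -3003 < 0  ⇒  (a,b)_∞ = -1.
v=7: a=7^2·(≡5), b=7^1·(≡6) mod 7; (5|7)=-1, (6|7)=-1; (−1)^{2·1·3}·(-1)^1·(-1)^2 = -1.
v=3: a=3^0·(≡1), b=3^-5·(≡1) mod 3; (1|3)=+1, (1|3)=+1; (−1)^{0·-5·1}·(+1)^-5·(+1)^0 = +1.
v=11: a=11^1·(≡10), b=11^1·(≡6) mod 11; (10|11)=-1, (6|11)=-1; (−1)^{1·1·5}·(-1)^1·(-1)^1 = -1.
(-11, -3003 / ℚ) ramifies at {7, 11, 13, ∞}: a division algebra.

[7, 11, 13, inf]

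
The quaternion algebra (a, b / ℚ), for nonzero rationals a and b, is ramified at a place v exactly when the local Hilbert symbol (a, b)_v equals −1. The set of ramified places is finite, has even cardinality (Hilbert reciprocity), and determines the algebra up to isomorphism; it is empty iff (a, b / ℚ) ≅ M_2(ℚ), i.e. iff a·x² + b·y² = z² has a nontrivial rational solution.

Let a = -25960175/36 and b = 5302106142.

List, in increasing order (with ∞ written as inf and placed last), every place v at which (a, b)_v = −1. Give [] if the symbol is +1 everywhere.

Mod squares: a ≡ -1038407, b ≡ 5302106142. Check v ∈ {∞, 2, 3, 5, 19, 23, 31, 37, 41, 43}.
v=5: a=5^2·(≡3), b=5^0·(≡2) mod 5; (3|5)=-1, (2|5)=-1; (−1)^{2·0·2}·(-1)^0·(-1)^2 = +1.
v=37: a=37^0·(≡13), b=37^1·(≡17) mod 37; (13|37)=-1, (17|37)=-1; (−1)^{0·1·18}·(-1)^1·(-1)^0 = -1.
v=43: a=43^1·(≡13), b=43^1·(≡15) mod 43; (13|43)=+1, (15|43)=+1; (−1)^{1·1·21}·(+1)^1·(+1)^1 = -1.
v=3: a=3^-2·(≡1), b=3^1·(≡2) mod 3; (1|3)=+1, (2|3)=-1; (−1)^{-2·1·1}·(+1)^1·(-1)^-2 = +1.
v=19: a=19^1·(≡8), b=19^1·(≡12) mod 19; (8|19)=-1, (12|19)=-1; (−1)^{1·1·9}·(-1)^1·(-1)^1 = -1.
v=23: a=23^0·(≡19), b=23^1·(≡22) mod 23; (19|23)=-1, (22|23)=-1; (−1)^{0·1·11}·(-1)^1·(-1)^0 = -1.
v=2: v_2(a)=-2, v_2(b)=1; units ≡ 1, 7 (mod 8); ε·ε+αω+βω = 0·1+-2·0+1·0 ≡ 0  ⇒  (a,b)_2 = +1.
v=31: a=31^1·(≡8), b=31^1·(≡2) mod 31; (8|31)=+1, (2|31)=+1; (−1)^{1·1·15}·(+1)^1·(+1)^1 = -1.
v=41: a=41^1·(≡27), b=41^1·(≡4) mod 41; (27|41)=-1, (4|41)=+1; (−1)^{1·1·20}·(-1)^1·(+1)^1 = -1.
v=∞: -1038407 < 0 and 5302106142 > 0  ⇒  (a,b)_∞ = +1.
Ram(-1038407, 5302106142) = {19, 23, 31, 37, 41, 43}; no ℚ_19-point on the conic.

[19, 23, 31, 37, 41, 43]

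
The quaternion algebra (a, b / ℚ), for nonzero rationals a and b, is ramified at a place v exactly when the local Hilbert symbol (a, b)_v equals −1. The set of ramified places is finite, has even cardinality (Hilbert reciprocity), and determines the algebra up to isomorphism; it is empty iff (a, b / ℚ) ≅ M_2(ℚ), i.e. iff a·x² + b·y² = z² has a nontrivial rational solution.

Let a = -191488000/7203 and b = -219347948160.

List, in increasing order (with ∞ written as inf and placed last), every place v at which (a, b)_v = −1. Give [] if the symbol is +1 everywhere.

Mod squares: a ≡ -5610, b ≡ -10. Check v ∈ {∞, 2, 3, 5, 7, 11, 17}.
v=17: a=17^1·(≡11), b=17^2·(≡6) mod 17; (11|17)=-1, (6|17)=-1; (−1)^{1·2·8}·(-1)^2·(-1)^1 = -1.
v=2: v_2(a)=13, v_2(b)=7; units ≡ 3, 3 (mod 8); ε·ε+αω+βω = 1·1+13·1+7·1 ≡ 1  ⇒  (a,b)_2 = -1.
v=11: a=11^1·(≡8), b=11^4·(≡9) mod 11; (8|11)=-1, (9|11)=+1; (−1)^{1·4·5}·(-1)^4·(+1)^1 = +1.
v=7: a=7^-4·(≡1), b=7^0·(≡2) mod 7; (1|7)=+1, (2|7)=+1; (−1)^{-4·0·3}·(+1)^0·(+1)^-4 = +1.
v=3: a=3^-1·(≡2), b=3^4·(≡2) mod 3; (2|3)=-1, (2|3)=-1; (−1)^{-1·4·1}·(-1)^4·(-1)^-1 = -1.
v=5: a=5^3·(≡2), b=5^1·(≡3) mod 5; (2|5)=-1, (3|5)=-1; (−1)^{3·1·2}·(-1)^1·(-1)^3 = +1.
v=∞: -5610 < 0 and -10 < 0  ⇒  (a,b)_∞ = -1.
(-5610, -10 / ℚ) ramifies at {2, 3, 17, ∞}: a division algebra.

[2, 3, 17, inf]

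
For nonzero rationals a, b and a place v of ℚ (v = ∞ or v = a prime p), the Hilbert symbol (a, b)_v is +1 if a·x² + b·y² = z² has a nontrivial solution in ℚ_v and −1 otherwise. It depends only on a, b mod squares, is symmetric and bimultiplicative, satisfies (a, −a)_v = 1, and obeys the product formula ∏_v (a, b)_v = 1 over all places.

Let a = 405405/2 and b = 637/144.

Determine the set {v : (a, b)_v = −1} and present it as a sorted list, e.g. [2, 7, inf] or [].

[2, 5, 7, 11]

(a, b) ≡ (10010, 13) mod (ℚ^×)²; places V = {2, 3, 5, 7, 11, 13, ∞}.
(a,b)_3: α=4, u≡2; β=-2, v≡1 (mod 3); (2|3)=-1, (1|3)=+1; sign (−1)^0·-1^-2·+1^4 = +1.
(a,b)_7: α=1, u≡2; β=2, v≡5 (mod 7); (2|7)=+1, (5|7)=-1; sign (−1)^0·+1^2·-1^1 = -1.
(a,b)_13: α=1, u≡12; β=1, v≡10 (mod 13); (12|13)=+1, (10|13)=+1; sign (−1)^0·+1^1·+1^1 = +1.
(a,b)_11: α=1, u≡8; β=0, v≡10 (mod 11); (8|11)=-1, (10|11)=-1; sign (−1)^0·-1^0·-1^1 = -1.
(a,b)_5: α=1, u≡3; β=0, v≡3 (mod 5); (3|5)=-1, (3|5)=-1; sign (−1)^0·-1^0·-1^1 = -1.
(a,b)_∞: sgn(10010)=+, sgn(13)=+, so +1.
(a,b)_2: α=-1, β=-4; u≡5, v≡5 (mod 8); ε(u)ε(v)=0·0, αω(v)=-1·1, βω(u)=-4·1; sum ≡ 1  ⇒  -1.
(10010, 13 / ℚ) ramifies at {2, 5, 7, 11}: a division algebra.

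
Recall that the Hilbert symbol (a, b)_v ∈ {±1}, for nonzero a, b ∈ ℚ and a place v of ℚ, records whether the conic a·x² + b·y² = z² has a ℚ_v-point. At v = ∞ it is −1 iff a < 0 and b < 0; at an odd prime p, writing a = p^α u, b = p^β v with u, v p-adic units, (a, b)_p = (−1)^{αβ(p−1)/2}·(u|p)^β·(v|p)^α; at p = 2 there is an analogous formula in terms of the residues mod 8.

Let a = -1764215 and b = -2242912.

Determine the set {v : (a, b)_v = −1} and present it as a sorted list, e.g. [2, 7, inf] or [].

(a, b) ≡ (-3335, -140182) mod (ℚ^×)²; places V = {2, 5, 7, 17, 19, 23, 29, 31, ∞}.
(a,b)_19: α=0, u≡11; β=1, v≡18 (mod 19); (11|19)=+1, (18|19)=-1; sign (−1)^0·+1^1·-1^0 = +1.
(a,b)_5: α=1, u≡2; β=0, v≡3 (mod 5); (2|5)=-1, (3|5)=-1; sign (−1)^0·-1^0·-1^1 = -1.
(a,b)_31: α=0, u≡26; β=1, v≡2 (mod 31); (26|31)=-1, (2|31)=+1; sign (−1)^0·-1^1·+1^0 = -1.
(a,b)_23: α=3, u≡16; β=0, v≡2 (mod 23); (16|23)=+1, (2|23)=+1; sign (−1)^0·+1^0·+1^3 = +1.
(a,b)_29: α=1, u≡7; β=0, v≡6 (mod 29); (7|29)=+1, (6|29)=+1; sign (−1)^0·+1^0·+1^1 = +1.
(a,b)_7: α=0, u≡2; β=1, v≡2 (mod 7); (2|7)=+1, (2|7)=+1; sign (−1)^0·+1^1·+1^0 = +1.
(a,b)_2: α=0, β=5; u≡1, v≡5 (mod 8); ε(u)ε(v)=0·0, αω(v)=0·1, βω(u)=5·0; sum ≡ 0  ⇒  +1.
(a,b)_∞: sgn(-3335)=−, sgn(-140182)=−, so -1.
(a,b)_17: α=0, u≡11; β=1, v≡1 (mod 17); (11|17)=-1, (1|17)=+1; sign (−1)^0·-1^1·+1^0 = -1.
|Ram(-3335, -140182)| = 4, even; anisotropic at {5, 17, 31, ∞}.

[5, 17, 31, inf]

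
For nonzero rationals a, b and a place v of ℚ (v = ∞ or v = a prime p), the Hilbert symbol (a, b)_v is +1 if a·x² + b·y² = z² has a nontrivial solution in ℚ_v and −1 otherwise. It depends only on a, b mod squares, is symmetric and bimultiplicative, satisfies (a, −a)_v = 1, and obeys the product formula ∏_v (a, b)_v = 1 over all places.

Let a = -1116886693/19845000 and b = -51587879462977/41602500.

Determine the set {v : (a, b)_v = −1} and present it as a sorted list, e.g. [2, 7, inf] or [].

[2, 11, 19, inf]

(a, b) ≡ (-26, -3553) mod (ℚ^×)²; places V = {2, 3, 5, 7, 11, 13, 17, 19, 23, 31, 43, ∞}.
(a,b)_2: α=-3, β=-2; u≡3, v≡7 (mod 8); ε(u)ε(v)=1·1, αω(v)=-3·0, βω(u)=-2·1; sum ≡ 1  ⇒  -1.
(a,b)_17: α=0, u≡4; β=1, v≡11 (mod 17); (4|17)=+1, (11|17)=-1; sign (−1)^0·+1^1·-1^0 = +1.
(a,b)_3: α=-4, u≡1; β=-2, v≡2 (mod 3); (1|3)=+1, (2|3)=-1; sign (−1)^0·+1^-2·-1^-4 = +1.
(a,b)_43: α=0, u≡38; β=-2, v≡4 (mod 43); (38|43)=+1, (4|43)=+1; sign (−1)^0·+1^-2·+1^0 = +1.
(a,b)_23: α=2, u≡7; β=2, v≡3 (mod 23); (7|23)=-1, (3|23)=+1; sign (−1)^0·-1^2·+1^2 = +1.
(a,b)_∞: sgn(-26)=−, sgn(-3553)=−, so -1.
(a,b)_11: α=0, u≡10; β=1, v≡6 (mod 11); (10|11)=-1, (6|11)=-1; sign (−1)^0·-1^1·-1^0 = -1.
(a,b)_31: α=2, u≡25; β=2, v≡29 (mod 31); (25|31)=+1, (29|31)=-1; sign (−1)^0·+1^2·-1^2 = +1.
(a,b)_13: α=3, u≡8; β=4, v≡9 (mod 13); (8|13)=-1, (9|13)=+1; sign (−1)^0·-1^4·+1^3 = +1.
(a,b)_7: α=-2, u≡1; β=0, v≡5 (mod 7); (1|7)=+1, (5|7)=-1; sign (−1)^0·+1^0·-1^-2 = +1.
(a,b)_19: α=0, u≡10; β=1, v≡12 (mod 19); (10|19)=-1, (12|19)=-1; sign (−1)^0·-1^1·-1^0 = -1.
(a,b)_5: α=-4, u≡1; β=-4, v≡2 (mod 5); (1|5)=+1, (2|5)=-1; sign (−1)^0·+1^-4·-1^-4 = +1.
Ram(-26, -3553) = {2, 11, 19, ∞}; no ℚ_2-point on the conic.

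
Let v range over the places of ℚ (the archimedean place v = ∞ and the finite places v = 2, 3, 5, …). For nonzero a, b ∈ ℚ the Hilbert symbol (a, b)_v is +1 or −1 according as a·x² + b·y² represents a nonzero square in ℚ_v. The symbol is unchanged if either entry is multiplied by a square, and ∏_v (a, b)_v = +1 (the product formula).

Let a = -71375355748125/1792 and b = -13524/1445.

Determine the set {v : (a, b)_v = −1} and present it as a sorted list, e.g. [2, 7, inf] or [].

Mod squares: a ≡ -8211, b ≡ -345. Check v ∈ {∞, 2, 3, 5, 7, 11, 13, 17, 23}.
v=17: a=17^1·(≡11), b=17^-2·(≡5) mod 17; (11|17)=-1, (5|17)=-1; (−1)^{1·-2·8}·(-1)^-2·(-1)^1 = -1.
v=∞: -8211 < 0 and -345 < 0  ⇒  (a,b)_∞ = -1.
v=11: a=11^2·(≡2), b=11^0·(≡7) mod 11; (2|11)=-1, (7|11)=-1; (−1)^{2·0·5}·(-1)^0·(-1)^2 = +1.
v=7: a=7^-1·(≡3), b=7^2·(≡6) mod 7; (3|7)=-1, (6|7)=-1; (−1)^{-1·2·3}·(-1)^2·(-1)^-1 = -1.
v=2: v_2(a)=-8, v_2(b)=2; units ≡ 5, 7 (mod 8); ε·ε+αω+βω = 0·1+-8·0+2·1 ≡ 0  ⇒  (a,b)_2 = +1.
v=3: a=3^3·(≡2), b=3^1·(≡2) mod 3; (2|3)=-1, (2|3)=-1; (−1)^{3·1·1}·(-1)^1·(-1)^3 = -1.
v=13: a=13^2·(≡5), b=13^0·(≡11) mod 13; (5|13)=-1, (11|13)=-1; (−1)^{2·0·6}·(-1)^0·(-1)^2 = +1.
v=23: a=23^3·(≡19), b=23^1·(≡9) mod 23; (19|23)=-1, (9|23)=+1; (−1)^{3·1·11}·(-1)^1·(+1)^3 = +1.
v=5: a=5^4·(≡4), b=5^-1·(≡4) mod 5; (4|5)=+1, (4|5)=+1; (−1)^{4·-1·2}·(+1)^-1·(+1)^4 = +1.
|Ram(-8211, -345)| = 4, even; anisotropic at {3, 7, 17, ∞}.

[3, 7, 17, inf]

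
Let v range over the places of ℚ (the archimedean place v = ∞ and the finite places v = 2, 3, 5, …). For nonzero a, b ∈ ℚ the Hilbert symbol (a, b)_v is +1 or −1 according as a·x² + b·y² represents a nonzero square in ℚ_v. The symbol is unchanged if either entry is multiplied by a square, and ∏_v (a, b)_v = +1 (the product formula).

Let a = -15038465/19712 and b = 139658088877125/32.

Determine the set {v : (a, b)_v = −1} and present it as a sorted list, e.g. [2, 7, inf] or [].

Mod squares: a ≡ -5005, b ≡ 2730. Check v ∈ {∞, 2, 3, 5, 7, 11, 13, 19, 37}.
v=37: a=37^2·(≡16), b=37^2·(≡2) mod 37; (16|37)=+1, (2|37)=-1; (−1)^{2·2·18}·(+1)^2·(-1)^2 = +1.
v=13: a=13^3·(≡8), b=13^3·(≡7) mod 13; (8|13)=-1, (7|13)=-1; (−1)^{3·3·6}·(-1)^3·(-1)^3 = +1.
v=∞: -5005 < 0 and 2730 > 0  ⇒  (a,b)_∞ = +1.
v=2: v_2(a)=-8, v_2(b)=-5; units ≡ 3, 5 (mod 8); ε·ε+αω+βω = 1·0+-8·1+-5·1 ≡ 1  ⇒  (a,b)_2 = -1.
v=11: a=11^-1·(≡2), b=11^0·(≡6) mod 11; (2|11)=-1, (6|11)=-1; (−1)^{-1·0·5}·(-1)^0·(-1)^-1 = -1.
v=3: a=3^0·(≡2), b=3^1·(≡1) mod 3; (2|3)=-1, (1|3)=+1; (−1)^{0·1·1}·(-1)^1·(+1)^0 = -1.
v=7: a=7^-1·(≡3), b=7^3·(≡5) mod 7; (3|7)=-1, (5|7)=-1; (−1)^{-1·3·3}·(-1)^3·(-1)^-1 = -1.
v=5: a=5^1·(≡1), b=5^3·(≡1) mod 5; (1|5)=+1, (1|5)=+1; (−1)^{1·3·2}·(+1)^3·(+1)^1 = +1.
v=19: a=19^0·(≡6), b=19^2·(≡10) mod 19; (6|19)=+1, (10|19)=-1; (−1)^{0·2·9}·(+1)^2·(-1)^0 = +1.
Ram(-5005, 2730) = {2, 3, 7, 11}; no ℚ_2-point on the conic.

[2, 3, 7, 11]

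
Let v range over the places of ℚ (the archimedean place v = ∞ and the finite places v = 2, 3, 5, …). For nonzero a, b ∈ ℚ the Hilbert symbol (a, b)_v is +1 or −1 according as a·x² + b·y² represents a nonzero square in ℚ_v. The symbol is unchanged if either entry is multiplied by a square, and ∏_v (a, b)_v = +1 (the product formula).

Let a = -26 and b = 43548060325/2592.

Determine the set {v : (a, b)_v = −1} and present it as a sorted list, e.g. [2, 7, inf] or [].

[13, 19]

(a, b) ≡ (-26, 266) mod (ℚ^×)²; places V = {2, 3, 5, 7, 11, 13, 19, 47, ∞}.
(a,b)_13: α=1, u≡11; β=0, v≡11 (mod 13); (11|13)=-1, (11|13)=-1; sign (−1)^0·-1^0·-1^1 = -1.
(a,b)_19: α=0, u≡12; β=1, v≡12 (mod 19); (12|19)=-1, (12|19)=-1; sign (−1)^0·-1^1·-1^0 = -1.
(a,b)_∞: sgn(-26)=−, sgn(266)=+, so +1.
(a,b)_3: α=0, u≡1; β=-4, v≡2 (mod 3); (1|3)=+1, (2|3)=-1; sign (−1)^0·+1^-4·-1^0 = +1.
(a,b)_47: α=0, u≡21; β=2, v≡35 (mod 47); (21|47)=+1, (35|47)=-1; sign (−1)^0·+1^2·-1^0 = +1.
(a,b)_11: α=0, u≡7; β=2, v≡2 (mod 11); (7|11)=-1, (2|11)=-1; sign (−1)^0·-1^2·-1^0 = +1.
(a,b)_7: α=0, u≡2; β=3, v≡3 (mod 7); (2|7)=+1, (3|7)=-1; sign (−1)^0·+1^3·-1^0 = +1.
(a,b)_5: α=0, u≡4; β=2, v≡4 (mod 5); (4|5)=+1, (4|5)=+1; sign (−1)^0·+1^2·+1^0 = +1.
(a,b)_2: α=1, β=-5; u≡3, v≡5 (mod 8); ε(u)ε(v)=1·0, αω(v)=1·1, βω(u)=-5·1; sum ≡ 0  ⇒  +1.
Ram(-26, 266) = {13, 19}; no ℚ_13-point on the conic.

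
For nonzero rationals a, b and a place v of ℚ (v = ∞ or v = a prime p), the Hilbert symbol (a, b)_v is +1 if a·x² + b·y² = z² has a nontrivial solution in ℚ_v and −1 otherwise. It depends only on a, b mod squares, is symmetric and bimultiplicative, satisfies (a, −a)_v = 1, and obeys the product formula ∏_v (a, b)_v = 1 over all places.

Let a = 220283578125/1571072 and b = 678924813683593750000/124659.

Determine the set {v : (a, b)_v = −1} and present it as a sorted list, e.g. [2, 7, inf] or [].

[7, 17]

Mod squares: a ≡ 157573, b ≡ 133. Check v ∈ {∞, 2, 3, 5, 7, 13, 17, 19, 23, 31}.
v=5: a=5^6·(≡2), b=5^12·(≡2) mod 5; (2|5)=-1, (2|5)=-1; (−1)^{6·12·2}·(-1)^12·(-1)^6 = +1.
v=3: a=3^2·(≡1), b=3^-8·(≡1) mod 3; (1|3)=+1, (1|3)=+1; (−1)^{2·-8·1}·(+1)^-8·(+1)^2 = +1.
v=7: a=7^0·(≡5), b=7^1·(≡6) mod 7; (5|7)=-1, (6|7)=-1; (−1)^{0·1·3}·(-1)^1·(-1)^0 = -1.
v=17: a=17^-1·(≡16), b=17^2·(≡3) mod 17; (16|17)=+1, (3|17)=-1; (−1)^{-1·2·8}·(+1)^2·(-1)^-1 = -1.
v=19: a=19^-2·(≡17), b=19^-1·(≡1) mod 19; (17|19)=+1, (1|19)=+1; (−1)^{-2·-1·9}·(+1)^-1·(+1)^-2 = +1.
v=2: v_2(a)=-8, v_2(b)=4; units ≡ 5, 5 (mod 8); ε·ε+αω+βω = 0·0+-8·1+4·1 ≡ 0  ⇒  (a,b)_2 = +1.
v=13: a=13^3·(≡2), b=13^2·(≡9) mod 13; (2|13)=-1, (9|13)=+1; (−1)^{3·2·6}·(-1)^2·(+1)^3 = +1.
v=∞: 157573 > 0 and 133 > 0  ⇒  (a,b)_∞ = +1.
v=23: a=23^1·(≡22), b=23^2·(≡3) mod 23; (22|23)=-1, (3|23)=+1; (−1)^{1·2·11}·(-1)^2·(+1)^1 = +1.
v=31: a=31^1·(≡26), b=31^2·(≡14) mod 31; (26|31)=-1, (14|31)=+1; (−1)^{1·2·15}·(-1)^2·(+1)^1 = +1.
Ram(157573, 133) = {7, 17}; no ℚ_7-point on the conic.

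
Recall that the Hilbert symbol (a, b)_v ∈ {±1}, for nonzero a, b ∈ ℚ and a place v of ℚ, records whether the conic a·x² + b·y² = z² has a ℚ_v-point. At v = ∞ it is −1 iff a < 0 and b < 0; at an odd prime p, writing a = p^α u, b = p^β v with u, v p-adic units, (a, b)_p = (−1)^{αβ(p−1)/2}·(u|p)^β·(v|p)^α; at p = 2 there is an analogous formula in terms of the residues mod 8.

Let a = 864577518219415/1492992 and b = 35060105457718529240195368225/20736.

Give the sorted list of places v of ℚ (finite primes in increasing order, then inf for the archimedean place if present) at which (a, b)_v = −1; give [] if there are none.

[11, 13, 19, 23]

Mod squares: a ≡ 6676670, b ≡ 33649. Check v ∈ {∞, 2, 3, 5, 7, 11, 13, 19, 23, 29}.
v=7: a=7^3·(≡1), b=7^5·(≡3) mod 7; (1|7)=+1, (3|7)=-1; (−1)^{3·5·3}·(+1)^5·(-1)^3 = +1.
v=29: a=29^1·(≡4), b=29^2·(≡1) mod 29; (4|29)=+1, (1|29)=+1; (−1)^{1·2·14}·(+1)^2·(+1)^1 = +1.
v=2: v_2(a)=-11, v_2(b)=-8; units ≡ 7, 1 (mod 8); ε·ε+αω+βω = 1·0+-11·0+-8·0 ≡ 0  ⇒  (a,b)_2 = +1.
v=∞: 6676670 > 0 and 33649 > 0  ⇒  (a,b)_∞ = +1.
v=19: a=19^2·(≡15), b=19^5·(≡17) mod 19; (15|19)=-1, (17|19)=+1; (−1)^{2·5·9}·(-1)^5·(+1)^2 = -1.
v=3: a=3^-6·(≡2), b=3^-4·(≡1) mod 3; (2|3)=-1, (1|3)=+1; (−1)^{-6·-4·1}·(-1)^-4·(+1)^-6 = +1.
v=13: a=13^1·(≡12), b=13^2·(≡6) mod 13; (12|13)=+1, (6|13)=-1; (−1)^{1·2·6}·(+1)^2·(-1)^1 = -1.
v=11: a=11^5·(≡1), b=11^7·(≡5) mod 11; (1|11)=+1, (5|11)=+1; (−1)^{5·7·5}·(+1)^7·(+1)^5 = -1.
v=5: a=5^1·(≡4), b=5^2·(≡4) mod 5; (4|5)=+1, (4|5)=+1; (−1)^{1·2·2}·(+1)^2·(+1)^1 = +1.
v=23: a=23^1·(≡10), b=23^3·(≡14) mod 23; (10|23)=-1, (14|23)=-1; (−1)^{1·3·11}·(-1)^3·(-1)^1 = -1.
(6676670, 33649 / ℚ) ramifies at {11, 13, 19, 23}: a division algebra.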